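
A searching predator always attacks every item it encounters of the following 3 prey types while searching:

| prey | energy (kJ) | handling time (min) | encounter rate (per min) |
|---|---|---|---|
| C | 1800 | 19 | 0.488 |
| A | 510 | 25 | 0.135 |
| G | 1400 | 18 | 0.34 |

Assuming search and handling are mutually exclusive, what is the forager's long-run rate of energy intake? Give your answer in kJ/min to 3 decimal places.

72.001 kJ/min

R = Σλ_iE_i / (1 + Σλ_ih_i)
Numerator: 0.488×1800 + 0.135×510 + 0.34×1400 = 1423
Denominator: 1 + 0.488×19 + 0.135×25 + 0.34×18 = 19.77
R = 1423/19.77 = 72 kJ/min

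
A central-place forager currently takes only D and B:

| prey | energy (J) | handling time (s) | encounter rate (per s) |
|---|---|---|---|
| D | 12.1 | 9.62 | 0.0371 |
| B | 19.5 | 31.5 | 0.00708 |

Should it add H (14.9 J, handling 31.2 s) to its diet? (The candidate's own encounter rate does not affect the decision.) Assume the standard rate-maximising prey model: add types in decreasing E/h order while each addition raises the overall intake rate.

Intake rate on the current diet: R = (0.0371×12.1 + 0.00708×19.5) / (1 + 0.0371×9.62 + 0.00708×31.5) = 0.587/1.58 = 0.3715 J/s.
Profitability of H: 14.9/31.2 = 0.4776 J/s.
0.4776 > 0.3715, so adding H raises the average — include it.

Yes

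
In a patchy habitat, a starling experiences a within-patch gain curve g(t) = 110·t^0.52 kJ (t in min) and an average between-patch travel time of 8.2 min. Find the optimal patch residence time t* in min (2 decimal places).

8.88 min

By the marginal value theorem, leave when the instantaneous gain rate g'(t) equals the habitat-wide average g(t)/(T + t).
g'(t) = 0.52·110·t^-0.48. Setting 0.52·110·t^-0.48 = 110·t^0.52/(8.2+t) gives 0.52(8.2+t) = t, so 0.48·t = 0.52×8.2.
t* = 0.52×8.2/0.48 = 8.883 min.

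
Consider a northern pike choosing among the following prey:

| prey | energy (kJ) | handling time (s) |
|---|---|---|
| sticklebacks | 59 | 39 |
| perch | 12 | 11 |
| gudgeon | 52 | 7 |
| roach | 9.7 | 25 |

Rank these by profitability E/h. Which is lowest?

In descending order of E/h:
gudgeon: 52/7 = 7.43 kJ/s
sticklebacks: 59/39 = 1.51 kJ/s
perch: 12/11 = 1.09 kJ/s
roach: 9.7/25 = 0.388 kJ/s

roach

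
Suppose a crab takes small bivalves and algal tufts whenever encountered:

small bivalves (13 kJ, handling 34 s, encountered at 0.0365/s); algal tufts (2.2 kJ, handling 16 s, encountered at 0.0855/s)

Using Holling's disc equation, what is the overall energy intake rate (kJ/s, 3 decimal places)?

Energy encountered per unit search time: 0.0365×13 + 0.0855×2.2 = 0.6626 kJ/s.
Handling time per unit search time: 0.0365×34 + 0.0855×16 = 2.609.
Rate = 0.6626/(1 + 2.609) = 0.1836 kJ/s.

0.184 kJ/s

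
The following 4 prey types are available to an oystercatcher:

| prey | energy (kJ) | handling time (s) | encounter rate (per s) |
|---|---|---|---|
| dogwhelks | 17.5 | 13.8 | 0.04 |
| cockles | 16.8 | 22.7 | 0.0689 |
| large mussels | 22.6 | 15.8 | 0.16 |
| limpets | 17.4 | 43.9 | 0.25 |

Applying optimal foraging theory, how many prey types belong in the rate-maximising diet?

E/h in descending order: large mussels 1.43, dogwhelks 1.27, cockles 0.74, limpets 0.396 kJ/s. The optimal diet is the largest prefix of this list for which every included type satisfies E_i/h_i > R on the types above it.
Rate on top 1: 1.025. dogwhelks: 1.27 > 1.025 → include.
Rate on top 2: 1.058. cockles: 0.74 < 1.058 → exclude; stop.
Optimal diet: large mussels, dogwhelks — 2 of 4 types.

2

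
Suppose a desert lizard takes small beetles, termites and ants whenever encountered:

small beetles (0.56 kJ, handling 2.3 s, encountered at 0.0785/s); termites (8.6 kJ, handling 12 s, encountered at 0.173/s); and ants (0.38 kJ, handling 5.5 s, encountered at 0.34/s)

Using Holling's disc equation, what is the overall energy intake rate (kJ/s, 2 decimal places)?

0.32 kJ/s

R = (0.0785×0.56 + 0.173×8.6 + 0.34×0.38) / (1 + 0.0785×2.3 + 0.173×12 + 0.34×5.5) = 1.661/5.127 = 0.324 kJ/s.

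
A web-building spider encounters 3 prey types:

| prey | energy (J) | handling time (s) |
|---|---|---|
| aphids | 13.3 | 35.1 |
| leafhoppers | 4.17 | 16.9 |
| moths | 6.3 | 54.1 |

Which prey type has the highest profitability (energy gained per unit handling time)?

aphids

Profitability E/h (J/s): aphids = 13.3/35.1 = 0.379, leafhoppers = 4.17/16.9 = 0.247, moths = 6.3/54.1 = 0.116.
Ranked: aphids > leafhoppers > moths.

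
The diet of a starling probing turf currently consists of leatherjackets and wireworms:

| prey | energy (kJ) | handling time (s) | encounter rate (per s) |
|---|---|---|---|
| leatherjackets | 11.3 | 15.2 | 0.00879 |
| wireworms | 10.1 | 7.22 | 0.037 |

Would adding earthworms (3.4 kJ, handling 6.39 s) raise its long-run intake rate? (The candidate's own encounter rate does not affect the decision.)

Yes

Current rate: (0.00879×11.3 + 0.037×10.1)/(1 + 0.00879×15.2 + 0.037×7.22) = 0.3377 kJ/s.
earthworms: E/h = 3.4/6.39 = 0.5321 kJ/s.
0.5321 > 0.3377, so adding earthworms raises the average — include it.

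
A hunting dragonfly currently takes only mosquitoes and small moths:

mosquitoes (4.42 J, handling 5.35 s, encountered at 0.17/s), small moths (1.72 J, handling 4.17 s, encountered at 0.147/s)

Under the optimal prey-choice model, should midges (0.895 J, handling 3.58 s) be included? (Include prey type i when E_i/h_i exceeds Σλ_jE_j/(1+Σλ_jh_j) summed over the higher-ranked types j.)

On mosquitoes and small moths alone, R = ΣλE/(1+Σλh) = 1.004/2.522 = 0.3981 J/s.
midges: E/h = 0.895/3.58 = 0.25 J/s.
Since 0.25 < R, time spent handling midges is better spent searching.

No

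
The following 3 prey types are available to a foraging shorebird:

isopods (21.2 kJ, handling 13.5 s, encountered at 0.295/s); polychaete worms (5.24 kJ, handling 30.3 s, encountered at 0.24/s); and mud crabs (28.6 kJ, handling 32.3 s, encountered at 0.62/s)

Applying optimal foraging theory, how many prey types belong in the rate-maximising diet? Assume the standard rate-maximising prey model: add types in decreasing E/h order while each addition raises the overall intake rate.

Profitabilities (E/h, kJ/s): isopods 1.57, mud crabs 0.885, polychaete worms 0.173. Add prey in this order while the next type's profitability exceeds the intake rate on those already taken.
Rate on top 1: 1.255. mud crabs: 0.885 < 1.255 → exclude; stop.
Optimal diet: isopods — 1 of 3 types.

1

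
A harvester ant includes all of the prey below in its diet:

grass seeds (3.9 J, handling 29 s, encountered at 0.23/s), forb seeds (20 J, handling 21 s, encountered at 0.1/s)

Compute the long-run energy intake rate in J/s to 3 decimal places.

Energy encountered per unit search time: 0.23×3.9 + 0.1×20 = 2.897 J/s.
Handling time per unit search time: 0.23×29 + 0.1×21 = 8.77.
Rate = 2.897/(1 + 8.77) = 0.2965 J/s.

0.297 J/s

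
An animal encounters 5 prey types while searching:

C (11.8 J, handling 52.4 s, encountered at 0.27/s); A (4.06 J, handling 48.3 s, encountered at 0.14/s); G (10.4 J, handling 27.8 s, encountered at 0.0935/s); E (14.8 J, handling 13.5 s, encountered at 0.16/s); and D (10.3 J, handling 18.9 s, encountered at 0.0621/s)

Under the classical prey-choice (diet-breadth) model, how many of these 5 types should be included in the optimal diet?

1

E/h in descending order: E 1.1, D 0.545, G 0.374, C 0.225, A 0.0841 J/s. The optimal diet is the largest prefix of this list for which every included type satisfies E_i/h_i > R on the types above it.
Rate on top 1: 0.7494. D: 0.545 < 0.7494 → exclude; stop.
Optimal diet: E — 1 of 5 types.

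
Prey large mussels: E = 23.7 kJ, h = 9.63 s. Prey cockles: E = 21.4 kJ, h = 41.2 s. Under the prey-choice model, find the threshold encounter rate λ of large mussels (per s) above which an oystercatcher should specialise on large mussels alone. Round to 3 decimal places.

Drop cockles once their profitability E₂/h₂ falls below the rate achievable on large mussels alone: E₂/h₂ = λE₁/(1 + λh₁).
Solve for λ: λE₁h₂ = E₂(1 + λh₁) → λ(E₁h₂ − E₂h₁) = E₂ → λ = E₂/(E₁h₂ − E₂h₁).
λ = 21.4/(23.7×41.2 − 21.4×9.63) = 21.4/770.4 = 0.02778 per s.

0.028 per s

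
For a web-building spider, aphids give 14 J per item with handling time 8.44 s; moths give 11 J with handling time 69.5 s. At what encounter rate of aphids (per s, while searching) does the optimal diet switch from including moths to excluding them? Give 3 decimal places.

0.012 per s

At the threshold, the rate on aphids alone equals the profitability of moths: λ·14/(1 + λ·8.44) = 11/69.5 = 0.1583.
Rearranging, λ(14 − 0.1583×8.44) = 0.1583, so λ = 0.1583/12.66 = 0.0125 per s.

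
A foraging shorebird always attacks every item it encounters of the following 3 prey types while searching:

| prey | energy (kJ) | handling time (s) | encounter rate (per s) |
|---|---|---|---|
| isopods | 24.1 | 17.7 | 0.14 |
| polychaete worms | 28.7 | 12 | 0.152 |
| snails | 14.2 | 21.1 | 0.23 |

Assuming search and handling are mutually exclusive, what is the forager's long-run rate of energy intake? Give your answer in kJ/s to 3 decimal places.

1.083 kJ/s

Energy encountered per unit search time: 0.14×24.1 + 0.152×28.7 + 0.23×14.2 = 11 kJ/s.
Handling time per unit search time: 0.14×17.7 + 0.152×12 + 0.23×21.1 = 9.155.
Rate = 11/(1 + 9.155) = 1.083 kJ/s.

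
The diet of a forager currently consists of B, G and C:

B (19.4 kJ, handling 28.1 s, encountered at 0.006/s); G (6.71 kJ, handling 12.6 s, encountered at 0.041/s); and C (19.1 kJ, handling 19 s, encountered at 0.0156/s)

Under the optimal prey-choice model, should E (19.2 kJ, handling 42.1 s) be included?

Intake rate on the current diet: R = (0.006×19.4 + 0.041×6.71 + 0.0156×19.1) / (1 + 0.006×28.1 + 0.041×12.6 + 0.0156×19) = 0.6895/1.982 = 0.3479 kJ/s.
Profitability of E: 19.2/42.1 = 0.4561 kJ/s.
Since 0.4561 > R, including E increases the long-run rate.

Yes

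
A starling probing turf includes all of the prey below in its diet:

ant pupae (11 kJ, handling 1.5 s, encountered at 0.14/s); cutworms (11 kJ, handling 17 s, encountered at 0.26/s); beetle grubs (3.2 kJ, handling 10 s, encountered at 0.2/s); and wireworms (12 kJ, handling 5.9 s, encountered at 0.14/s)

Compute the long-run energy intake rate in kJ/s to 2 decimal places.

Energy encountered per unit search time: 0.14×11 + 0.26×11 + 0.2×3.2 + 0.14×12 = 6.72 kJ/s.
Handling time per unit search time: 0.14×1.5 + 0.26×17 + 0.2×10 + 0.14×5.9 = 7.456.
Rate = 6.72/(1 + 7.456) = 0.7947 kJ/s.

0.79 kJ/s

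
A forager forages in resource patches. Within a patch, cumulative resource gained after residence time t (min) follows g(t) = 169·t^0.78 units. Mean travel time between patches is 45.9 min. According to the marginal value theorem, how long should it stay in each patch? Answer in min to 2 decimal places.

Optimal t* satisfies g'(t*) = g(t*)/(T + t*).
g'(t) = 0.78·169·t^-0.22. Setting 0.78·169·t^-0.22 = 169·t^0.78/(45.9+t) gives 0.78(45.9+t) = t, so 0.22·t = 0.78×45.9.
t* = 0.78×45.9/0.22 = 162.7 min.

162.74 min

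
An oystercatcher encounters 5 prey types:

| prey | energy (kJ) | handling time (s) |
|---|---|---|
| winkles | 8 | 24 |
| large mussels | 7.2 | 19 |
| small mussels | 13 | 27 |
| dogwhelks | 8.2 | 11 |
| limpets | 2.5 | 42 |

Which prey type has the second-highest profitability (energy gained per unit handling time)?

In descending order of E/h:
dogwhelks: 8.2/11 = 0.745 kJ/s
small mussels: 13/27 = 0.481 kJ/s
large mussels: 7.2/19 = 0.379 kJ/s
winkles: 8/24 = 0.333 kJ/s
limpets: 2.5/42 = 0.0595 kJ/s

small mussels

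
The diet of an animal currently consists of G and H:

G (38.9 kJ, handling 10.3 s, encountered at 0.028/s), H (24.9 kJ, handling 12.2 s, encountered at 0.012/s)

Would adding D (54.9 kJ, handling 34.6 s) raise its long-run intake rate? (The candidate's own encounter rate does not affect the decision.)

Yes

Current rate: (0.028×38.9 + 0.012×24.9)/(1 + 0.028×10.3 + 0.012×12.2) = 0.9674 kJ/s.
D: E/h = 54.9/34.6 = 1.587 kJ/s.
1.587 > 0.9674, so adding D raises the average — include it.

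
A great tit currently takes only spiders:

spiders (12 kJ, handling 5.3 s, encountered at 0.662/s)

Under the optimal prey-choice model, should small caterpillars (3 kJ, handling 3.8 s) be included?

Current rate: (0.662×12)/(1 + 0.662×5.3) = 1.762 kJ/s.
small caterpillars: E/h = 3/3.8 = 0.7895 kJ/s.
Since 0.7895 < R, time spent handling small caterpillars is better spent searching.

No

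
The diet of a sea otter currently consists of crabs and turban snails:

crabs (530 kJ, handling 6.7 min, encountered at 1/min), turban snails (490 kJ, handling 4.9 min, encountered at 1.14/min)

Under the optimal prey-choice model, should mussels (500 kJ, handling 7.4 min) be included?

No

Current rate: (1×530 + 1.14×490)/(1 + 1×6.7 + 1.14×4.9) = 81.94 kJ/min.
Profitability of mussels: 500/7.4 = 67.57 kJ/min.
67.57 < 81.94, so adding mussels would lower the average — exclude it.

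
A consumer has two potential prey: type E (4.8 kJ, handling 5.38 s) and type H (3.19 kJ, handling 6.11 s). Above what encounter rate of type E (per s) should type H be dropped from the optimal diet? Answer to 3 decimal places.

0.262 per s

Drop type H once their profitability E₂/h₂ falls below the rate achievable on type E alone: E₂/h₂ = λE₁/(1 + λh₁).
Solve for λ: λE₁h₂ = E₂(1 + λh₁) → λ(E₁h₂ − E₂h₁) = E₂ → λ = E₂/(E₁h₂ − E₂h₁).
λ = 3.19/(4.8×6.11 − 3.19×5.38) = 3.19/12.17 = 0.2622 per s.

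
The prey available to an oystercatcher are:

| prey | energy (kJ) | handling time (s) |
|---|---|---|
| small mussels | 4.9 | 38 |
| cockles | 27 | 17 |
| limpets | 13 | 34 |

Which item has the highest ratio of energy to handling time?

In descending order of E/h:
cockles: 27/17 = 1.59 kJ/s
limpets: 13/34 = 0.382 kJ/s
small mussels: 4.9/38 = 0.129 kJ/s

cockles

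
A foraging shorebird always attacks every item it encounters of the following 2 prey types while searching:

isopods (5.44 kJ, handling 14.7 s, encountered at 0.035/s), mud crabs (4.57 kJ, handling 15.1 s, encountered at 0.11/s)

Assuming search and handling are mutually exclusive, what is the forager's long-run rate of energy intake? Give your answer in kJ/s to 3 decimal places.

0.218 kJ/s

R = (0.035×5.44 + 0.11×4.57) / (1 + 0.035×14.7 + 0.11×15.1) = 0.6931/3.175 = 0.2183 kJ/s.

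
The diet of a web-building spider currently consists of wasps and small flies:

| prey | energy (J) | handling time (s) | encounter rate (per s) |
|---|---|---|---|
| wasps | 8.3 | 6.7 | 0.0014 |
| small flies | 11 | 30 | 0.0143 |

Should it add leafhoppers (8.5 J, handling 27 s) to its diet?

Yes

On wasps and small flies alone, R = ΣλE/(1+Σλh) = 0.1689/1.438 = 0.1174 J/s.
leafhoppers: E/h = 8.5/27 = 0.3148 J/s.
Since 0.3148 > R, including leafhoppers increases the long-run rate.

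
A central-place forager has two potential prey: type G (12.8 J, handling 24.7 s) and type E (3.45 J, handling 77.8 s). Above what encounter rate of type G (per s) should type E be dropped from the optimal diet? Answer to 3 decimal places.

At the threshold, the rate on type G alone equals the profitability of type E: λ·12.8/(1 + λ·24.7) = 3.45/77.8 = 0.04434.
Rearranging, λ(12.8 − 0.04434×24.7) = 0.04434, so λ = 0.04434/11.7 = 0.003789 per s.

0.004 per s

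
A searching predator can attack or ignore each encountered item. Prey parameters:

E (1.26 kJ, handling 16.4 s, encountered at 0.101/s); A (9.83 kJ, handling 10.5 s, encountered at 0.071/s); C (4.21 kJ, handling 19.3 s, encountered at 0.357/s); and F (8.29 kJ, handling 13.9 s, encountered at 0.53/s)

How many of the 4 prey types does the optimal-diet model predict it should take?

E/h in descending order: A 0.936, F 0.596, C 0.218, E 0.0768 kJ/s. The optimal diet is the largest prefix of this list for which every included type satisfies E_i/h_i > R on the types above it.
Rate on top 1: 0.3998. F: 0.596 > 0.3998 → include.
Rate on top 2: 0.5588. C: 0.218 < 0.5588 → exclude; stop.
Optimal diet: A, F — 2 of 4 types.

2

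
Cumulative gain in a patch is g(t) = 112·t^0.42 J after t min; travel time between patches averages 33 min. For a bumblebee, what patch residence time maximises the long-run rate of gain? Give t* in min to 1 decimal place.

Maximise g(t)/(T+t): set derivative to zero → g'(t)(T+t) = g(t).
g'(t) = 0.42·112·t^-0.58. Setting 0.42·112·t^-0.58 = 112·t^0.42/(33+t) gives 0.42(33+t) = t, so 0.58·t = 0.42×33.
t* = 0.42×33/0.58 = 23.9 min.

23.9 min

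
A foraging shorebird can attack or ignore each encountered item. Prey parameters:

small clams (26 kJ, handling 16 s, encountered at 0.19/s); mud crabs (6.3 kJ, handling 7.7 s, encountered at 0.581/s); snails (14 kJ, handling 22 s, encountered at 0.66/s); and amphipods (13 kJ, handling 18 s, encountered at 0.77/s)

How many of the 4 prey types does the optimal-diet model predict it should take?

1

E/h in descending order: small clams 1.62, mud crabs 0.818, amphipods 0.722, snails 0.636 kJ/s. The optimal diet is the largest prefix of this list for which every included type satisfies E_i/h_i > R on the types above it.
Rate on top 1: 1.223. mud crabs: 0.818 < 1.223 → exclude; stop.
Optimal diet: small clams — 1 of 4 types.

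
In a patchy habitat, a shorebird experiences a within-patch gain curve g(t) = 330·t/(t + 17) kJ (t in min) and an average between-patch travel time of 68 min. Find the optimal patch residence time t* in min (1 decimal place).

34.0 min

By the marginal value theorem, leave when the instantaneous gain rate g'(t) equals the habitat-wide average g(t)/(T + t).
g'(t) = 330·17/(t + 17)². Setting 330·17/(t+17)² = 330t/[(t+17)(68+t)] gives 17(68+t) = t(t+17), so t² = 17×68 = 1156.
t* = √1156 = 34 min.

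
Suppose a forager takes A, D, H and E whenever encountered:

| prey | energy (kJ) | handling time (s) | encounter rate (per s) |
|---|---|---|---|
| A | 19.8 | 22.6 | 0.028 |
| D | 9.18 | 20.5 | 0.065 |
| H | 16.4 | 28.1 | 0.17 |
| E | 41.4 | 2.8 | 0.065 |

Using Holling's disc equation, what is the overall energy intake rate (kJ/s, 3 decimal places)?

0.837 kJ/s

R = (0.028×19.8 + 0.065×9.18 + 0.17×16.4 + 0.065×41.4) / (1 + 0.028×22.6 + 0.065×20.5 + 0.17×28.1 + 0.065×2.8) = 6.63/7.924 = 0.8367 kJ/s.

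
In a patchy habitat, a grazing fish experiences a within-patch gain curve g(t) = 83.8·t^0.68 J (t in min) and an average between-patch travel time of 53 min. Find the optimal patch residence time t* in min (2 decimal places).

By the marginal value theorem, leave when the instantaneous gain rate g'(t) equals the habitat-wide average g(t)/(T + t).
g'(t) = 0.68·83.8·t^-0.32. Setting 0.68·83.8·t^-0.32 = 83.8·t^0.68/(53+t) gives 0.68(53+t) = t, so 0.32·t = 0.68×53.
t* = 0.68×53/0.32 = 112.6 min.

112.63 min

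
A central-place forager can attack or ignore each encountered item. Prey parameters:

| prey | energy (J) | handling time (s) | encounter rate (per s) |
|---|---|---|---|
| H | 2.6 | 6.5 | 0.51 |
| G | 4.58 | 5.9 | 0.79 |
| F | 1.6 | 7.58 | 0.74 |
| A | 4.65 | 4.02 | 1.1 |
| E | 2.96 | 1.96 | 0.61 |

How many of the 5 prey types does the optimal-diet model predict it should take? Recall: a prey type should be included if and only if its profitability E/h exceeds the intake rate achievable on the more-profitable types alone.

2

Profitabilities (E/h, J/s): E 1.51, A 1.16, G 0.776, H 0.4, F 0.211. Add prey in this order while the next type's profitability exceeds the intake rate on those already taken.
Rate on top 1: 0.8224. A: 1.16 > 0.8224 → include.
Rate on top 2: 1.046. G: 0.776 < 1.046 → exclude; stop.
Optimal diet: E, A — 2 of 5 types.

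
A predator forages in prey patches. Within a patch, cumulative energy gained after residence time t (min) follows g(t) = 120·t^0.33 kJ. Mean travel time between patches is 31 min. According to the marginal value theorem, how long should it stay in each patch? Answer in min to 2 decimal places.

Optimal t* satisfies g'(t*) = g(t*)/(T + t*).
g'(t) = 0.33·120·t^-0.67. Setting 0.33·120·t^-0.67 = 120·t^0.33/(31+t) gives 0.33(31+t) = t, so 0.67·t = 0.33×31.
t* = 0.33×31/0.67 = 15.27 min.

15.27 min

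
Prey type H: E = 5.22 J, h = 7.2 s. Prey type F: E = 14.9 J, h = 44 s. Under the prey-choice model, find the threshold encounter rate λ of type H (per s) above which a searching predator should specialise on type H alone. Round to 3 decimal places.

0.122 per s

At the threshold, the rate on type H alone equals the profitability of type F: λ·5.22/(1 + λ·7.2) = 14.9/44 = 0.3386.
Rearranging, λ(5.22 − 0.3386×7.2) = 0.3386, so λ = 0.3386/2.782 = 0.1217 per s.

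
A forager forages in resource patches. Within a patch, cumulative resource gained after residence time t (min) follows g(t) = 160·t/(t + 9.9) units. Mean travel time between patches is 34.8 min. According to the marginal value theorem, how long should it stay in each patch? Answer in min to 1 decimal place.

Maximise g(t)/(T+t): set derivative to zero → g'(t)(T+t) = g(t).
g'(t) = 160·9.9/(t + 9.9)². Setting 160·9.9/(t+9.9)² = 160t/[(t+9.9)(34.8+t)] gives 9.9(34.8+t) = t(t+9.9), so t² = 9.9×34.8 = 344.5.
t* = √344.5 = 18.56 min.

18.6 min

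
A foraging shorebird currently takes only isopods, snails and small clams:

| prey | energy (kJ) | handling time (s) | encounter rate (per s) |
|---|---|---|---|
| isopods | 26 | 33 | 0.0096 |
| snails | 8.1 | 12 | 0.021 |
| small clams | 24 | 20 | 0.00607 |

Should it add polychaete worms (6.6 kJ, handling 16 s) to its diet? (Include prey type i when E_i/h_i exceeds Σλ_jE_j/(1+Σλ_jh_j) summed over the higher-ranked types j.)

Intake rate on the current diet: R = (0.0096×26 + 0.021×8.1 + 0.00607×24) / (1 + 0.0096×33 + 0.021×12 + 0.00607×20) = 0.5654/1.69 = 0.3345 kJ/s.
polychaete worms: E/h = 6.6/16 = 0.4125 kJ/s.
0.4125 > 0.3345, so adding polychaete worms raises the average — include it.

Yes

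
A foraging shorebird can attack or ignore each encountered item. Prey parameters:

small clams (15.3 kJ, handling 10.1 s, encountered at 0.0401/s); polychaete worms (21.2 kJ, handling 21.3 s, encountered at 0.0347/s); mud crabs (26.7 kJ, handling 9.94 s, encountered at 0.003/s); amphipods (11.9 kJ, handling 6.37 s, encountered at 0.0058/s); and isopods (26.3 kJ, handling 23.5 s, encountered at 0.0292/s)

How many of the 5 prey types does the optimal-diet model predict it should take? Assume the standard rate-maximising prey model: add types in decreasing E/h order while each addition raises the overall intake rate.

E/h in descending order: mud crabs 2.69, amphipods 1.87, small clams 1.51, isopods 1.12, polychaete worms 0.995 kJ/s. The optimal diet is the largest prefix of this list for which every included type satisfies E_i/h_i > R on the types above it.
Rate on top 1: 0.07778. amphipods: 1.87 > 0.07778 → include.
Rate on top 2: 0.1398. small clams: 1.51 > 0.1398 → include.
Rate on top 3: 0.5182. isopods: 1.12 > 0.5182 → include.
Rate on top 4: 0.7093. polychaete worms: 0.995 > 0.7093 → include.
Optimal diet: mud crabs, amphipods, small clams, isopods, polychaete worms — 5 of 5 types.

5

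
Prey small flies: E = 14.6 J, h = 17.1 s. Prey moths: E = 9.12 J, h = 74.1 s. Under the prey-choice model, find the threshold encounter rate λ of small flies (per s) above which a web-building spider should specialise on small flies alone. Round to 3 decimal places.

At the threshold, the rate on small flies alone equals the profitability of moths: λ·14.6/(1 + λ·17.1) = 9.12/74.1 = 0.1231.
Rearranging, λ(14.6 − 0.1231×17.1) = 0.1231, so λ = 0.1231/12.5 = 0.00985 per s.

0.010 per s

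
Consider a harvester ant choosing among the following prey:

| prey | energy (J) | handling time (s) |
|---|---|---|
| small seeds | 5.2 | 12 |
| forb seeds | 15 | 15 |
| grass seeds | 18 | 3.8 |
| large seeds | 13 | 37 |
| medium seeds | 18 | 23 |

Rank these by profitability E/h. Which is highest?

In descending order of E/h:
grass seeds: 18/3.8 = 4.74 J/s
forb seeds: 15/15 = 1 J/s
medium seeds: 18/23 = 0.783 J/s
small seeds: 5.2/12 = 0.433 J/s
large seeds: 13/37 = 0.351 J/s

grass seeds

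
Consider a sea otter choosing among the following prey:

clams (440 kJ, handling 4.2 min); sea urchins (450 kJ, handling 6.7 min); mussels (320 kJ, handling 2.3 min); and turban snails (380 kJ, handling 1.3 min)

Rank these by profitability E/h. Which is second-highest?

Profitability E/h (kJ/min): clams = 440/4.2 = 105, sea urchins = 450/6.7 = 67.2, mussels = 320/2.3 = 139, turban snails = 380/1.3 = 292.
Ranked: turban snails > mussels > clams > sea urchins.

mussels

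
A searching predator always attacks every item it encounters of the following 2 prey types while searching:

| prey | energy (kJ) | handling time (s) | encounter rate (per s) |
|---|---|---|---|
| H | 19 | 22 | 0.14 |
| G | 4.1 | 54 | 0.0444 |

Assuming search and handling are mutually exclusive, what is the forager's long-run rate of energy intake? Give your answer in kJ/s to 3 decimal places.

0.439 kJ/s

Energy encountered per unit search time: 0.14×19 + 0.0444×4.1 = 2.842 kJ/s.
Handling time per unit search time: 0.14×22 + 0.0444×54 = 5.478.
Rate = 2.842/(1 + 5.478) = 0.4387 kJ/s.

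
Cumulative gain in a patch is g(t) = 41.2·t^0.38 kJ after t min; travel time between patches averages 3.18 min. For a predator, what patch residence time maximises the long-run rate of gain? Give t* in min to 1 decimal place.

Optimal t* satisfies g'(t*) = g(t*)/(T + t*).
g'(t) = 0.38·41.2·t^-0.62. Setting 0.38·41.2·t^-0.62 = 41.2·t^0.38/(3.18+t) gives 0.38(3.18+t) = t, so 0.62·t = 0.38×3.18.
t* = 0.38×3.18/0.62 = 1.949 min.

1.9 min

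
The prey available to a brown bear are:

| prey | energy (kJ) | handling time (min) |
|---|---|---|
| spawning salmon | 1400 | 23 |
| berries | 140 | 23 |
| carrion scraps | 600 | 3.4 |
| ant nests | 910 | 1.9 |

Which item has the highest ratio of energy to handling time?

ant nests

In descending order of E/h:
ant nests: 910/1.9 = 479 kJ/min
carrion scraps: 600/3.4 = 176 kJ/min
spawning salmon: 1400/23 = 60.9 kJ/min
berries: 140/23 = 6.09 kJ/min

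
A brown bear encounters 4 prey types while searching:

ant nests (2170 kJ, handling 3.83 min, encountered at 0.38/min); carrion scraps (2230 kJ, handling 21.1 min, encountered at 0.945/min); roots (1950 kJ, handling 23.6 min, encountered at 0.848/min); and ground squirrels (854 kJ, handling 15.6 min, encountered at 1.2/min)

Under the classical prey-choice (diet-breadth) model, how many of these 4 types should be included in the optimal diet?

Rank by E/h (kJ/min): ant nests 567, carrion scraps 106, roots 82.6, ground squirrels 54.7. Include each in turn until the next type's E/h falls below the running intake rate.
Rate on top 1: 335.8. carrion scraps: 106 < 335.8 → exclude; stop.
Optimal diet: ant nests — 1 of 4 types.

1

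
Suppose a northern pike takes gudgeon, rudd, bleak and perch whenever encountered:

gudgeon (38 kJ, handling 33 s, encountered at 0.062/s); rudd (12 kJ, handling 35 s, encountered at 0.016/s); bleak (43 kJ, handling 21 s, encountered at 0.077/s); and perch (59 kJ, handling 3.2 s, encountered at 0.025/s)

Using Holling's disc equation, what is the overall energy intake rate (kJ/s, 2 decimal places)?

Energy encountered per unit search time: 0.062×38 + 0.016×12 + 0.077×43 + 0.025×59 = 7.334 kJ/s.
Handling time per unit search time: 0.062×33 + 0.016×35 + 0.077×21 + 0.025×3.2 = 4.303.
Rate = 7.334/(1 + 4.303) = 1.383 kJ/s.

1.38 kJ/s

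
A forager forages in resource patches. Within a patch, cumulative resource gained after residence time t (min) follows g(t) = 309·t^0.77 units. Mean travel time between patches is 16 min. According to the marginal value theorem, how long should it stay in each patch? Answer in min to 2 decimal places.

53.57 min

Optimal t* satisfies g'(t*) = g(t*)/(T + t*).
g'(t) = 0.77·309·t^-0.23. Setting 0.77·309·t^-0.23 = 309·t^0.77/(16+t) gives 0.77(16+t) = t, so 0.23·t = 0.77×16.
t* = 0.77×16/0.23 = 53.57 min.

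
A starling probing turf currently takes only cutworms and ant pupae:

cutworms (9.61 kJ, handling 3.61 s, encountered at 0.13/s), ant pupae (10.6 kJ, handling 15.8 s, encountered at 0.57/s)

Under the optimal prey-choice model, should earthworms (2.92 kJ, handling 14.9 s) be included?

No

On cutworms and ant pupae alone, R = ΣλE/(1+Σλh) = 7.291/10.48 = 0.696 kJ/s.
earthworms: E/h = 2.92/14.9 = 0.196 kJ/s.
0.196 < 0.696, so adding earthworms would lower the average — exclude it.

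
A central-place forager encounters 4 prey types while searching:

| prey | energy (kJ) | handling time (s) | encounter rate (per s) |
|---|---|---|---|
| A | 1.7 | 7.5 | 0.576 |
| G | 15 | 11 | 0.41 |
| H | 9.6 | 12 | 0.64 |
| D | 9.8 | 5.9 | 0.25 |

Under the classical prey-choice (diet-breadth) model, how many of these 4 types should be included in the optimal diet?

E/h in descending order: D 1.66, G 1.36, H 0.8, A 0.227 kJ/s. The optimal diet is the largest prefix of this list for which every included type satisfies E_i/h_i > R on the types above it.
Rate on top 1: 0.9899. G: 1.36 > 0.9899 → include.
Rate on top 2: 1.231. H: 0.8 < 1.231 → exclude; stop.
Optimal diet: D, G — 2 of 4 types.

2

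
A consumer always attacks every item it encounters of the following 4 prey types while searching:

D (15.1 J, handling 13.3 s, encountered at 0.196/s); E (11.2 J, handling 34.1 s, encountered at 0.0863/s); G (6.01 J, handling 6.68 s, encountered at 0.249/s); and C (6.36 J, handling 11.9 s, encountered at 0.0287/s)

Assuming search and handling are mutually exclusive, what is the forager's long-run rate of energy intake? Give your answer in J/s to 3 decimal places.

R = (0.196×15.1 + 0.0863×11.2 + 0.249×6.01 + 0.0287×6.36) / (1 + 0.196×13.3 + 0.0863×34.1 + 0.249×6.68 + 0.0287×11.9) = 5.605/8.554 = 0.6552 J/s.

0.655 J/s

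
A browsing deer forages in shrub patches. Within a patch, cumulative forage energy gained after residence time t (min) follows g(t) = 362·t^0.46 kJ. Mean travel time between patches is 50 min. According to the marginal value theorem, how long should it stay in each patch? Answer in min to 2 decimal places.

Optimal t* satisfies g'(t*) = g(t*)/(T + t*).
g'(t) = 0.46·362·t^-0.54. Setting 0.46·362·t^-0.54 = 362·t^0.46/(50+t) gives 0.46(50+t) = t, so 0.54·t = 0.46×50.
t* = 0.46×50/0.54 = 42.59 min.

42.59 min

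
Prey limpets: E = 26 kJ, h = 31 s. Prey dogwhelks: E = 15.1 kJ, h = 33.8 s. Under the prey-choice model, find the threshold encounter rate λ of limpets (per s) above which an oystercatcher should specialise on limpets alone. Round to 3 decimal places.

At the threshold, the rate on limpets alone equals the profitability of dogwhelks: λ·26/(1 + λ·31) = 15.1/33.8 = 0.4467.
Rearranging, λ(26 − 0.4467×31) = 0.4467, so λ = 0.4467/12.15 = 0.03677 per s.

0.037 per s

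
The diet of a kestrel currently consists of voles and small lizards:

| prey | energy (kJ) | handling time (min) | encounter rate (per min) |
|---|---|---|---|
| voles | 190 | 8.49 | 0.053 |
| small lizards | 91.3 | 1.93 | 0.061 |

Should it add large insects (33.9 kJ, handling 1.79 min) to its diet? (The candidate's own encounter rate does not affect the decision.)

Intake rate on the current diet: R = (0.053×190 + 0.061×91.3) / (1 + 0.053×8.49 + 0.061×1.93) = 15.64/1.568 = 9.976 kJ/min.
Profitability of large insects: 33.9/1.79 = 18.94 kJ/min.
18.94 > 9.976, so adding large insects raises the average — include it.

Yes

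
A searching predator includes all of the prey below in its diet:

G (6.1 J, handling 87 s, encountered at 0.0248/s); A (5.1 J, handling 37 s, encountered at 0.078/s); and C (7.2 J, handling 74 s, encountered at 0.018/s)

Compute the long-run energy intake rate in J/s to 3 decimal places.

0.092 J/s

R = (0.0248×6.1 + 0.078×5.1 + 0.018×7.2) / (1 + 0.0248×87 + 0.078×37 + 0.018×74) = 0.6787/7.376 = 0.09202 J/s.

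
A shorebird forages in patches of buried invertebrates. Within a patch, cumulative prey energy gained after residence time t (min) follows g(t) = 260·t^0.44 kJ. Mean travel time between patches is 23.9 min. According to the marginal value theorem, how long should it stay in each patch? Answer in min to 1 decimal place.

18.8 min

Optimal t* satisfies g'(t*) = g(t*)/(T + t*).
g'(t) = 0.44·260·t^-0.56. Setting 0.44·260·t^-0.56 = 260·t^0.44/(23.9+t) gives 0.44(23.9+t) = t, so 0.56·t = 0.44×23.9.
t* = 0.44×23.9/0.56 = 18.78 min.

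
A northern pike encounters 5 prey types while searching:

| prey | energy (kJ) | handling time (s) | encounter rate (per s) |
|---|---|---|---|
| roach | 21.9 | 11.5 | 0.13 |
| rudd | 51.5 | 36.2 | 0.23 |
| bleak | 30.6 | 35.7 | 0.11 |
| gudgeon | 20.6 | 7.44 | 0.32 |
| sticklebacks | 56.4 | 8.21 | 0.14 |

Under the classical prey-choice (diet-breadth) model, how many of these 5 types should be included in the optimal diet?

E/h in descending order: sticklebacks 6.87, gudgeon 2.77, roach 1.9, rudd 1.42, bleak 0.857 kJ/s. The optimal diet is the largest prefix of this list for which every included type satisfies E_i/h_i > R on the types above it.
Rate on top 1: 3.674. gudgeon: 2.77 < 3.674 → exclude; stop.
Optimal diet: sticklebacks — 1 of 5 types.

1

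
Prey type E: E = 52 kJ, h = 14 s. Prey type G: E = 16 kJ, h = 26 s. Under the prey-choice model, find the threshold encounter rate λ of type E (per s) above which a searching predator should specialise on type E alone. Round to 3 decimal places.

0.014 per s

Drop type G once their profitability E₂/h₂ falls below the rate achievable on type E alone: E₂/h₂ = λE₁/(1 + λh₁).
Solve for λ: λE₁h₂ = E₂(1 + λh₁) → λ(E₁h₂ − E₂h₁) = E₂ → λ = E₂/(E₁h₂ − E₂h₁).
λ = 16/(52×26 − 16×14) = 16/1128 = 0.01418 per s.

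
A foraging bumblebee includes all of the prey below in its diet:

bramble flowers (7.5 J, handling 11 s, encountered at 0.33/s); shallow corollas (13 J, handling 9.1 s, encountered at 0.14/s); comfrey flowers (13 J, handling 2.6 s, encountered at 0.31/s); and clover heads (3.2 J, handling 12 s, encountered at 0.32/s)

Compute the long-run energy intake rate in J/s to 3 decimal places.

Energy encountered per unit search time: 0.33×7.5 + 0.14×13 + 0.31×13 + 0.32×3.2 = 9.349 J/s.
Handling time per unit search time: 0.33×11 + 0.14×9.1 + 0.31×2.6 + 0.32×12 = 9.55.
Rate = 9.349/(1 + 9.55) = 0.8862 J/s.

0.886 J/s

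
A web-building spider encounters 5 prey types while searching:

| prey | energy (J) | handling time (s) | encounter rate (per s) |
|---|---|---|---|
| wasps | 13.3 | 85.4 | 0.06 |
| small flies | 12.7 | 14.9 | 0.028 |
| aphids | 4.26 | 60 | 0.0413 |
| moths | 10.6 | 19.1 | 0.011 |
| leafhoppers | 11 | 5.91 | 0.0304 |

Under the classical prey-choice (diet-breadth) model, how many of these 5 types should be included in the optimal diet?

Rank by E/h (J/s): leafhoppers 1.86, small flies 0.852, moths 0.555, wasps 0.156, aphids 0.071. Include each in turn until the next type's E/h falls below the running intake rate.
Rate on top 1: 0.2835. small flies: 0.852 > 0.2835 → include.
Rate on top 2: 0.4321. moths: 0.555 > 0.4321 → include.
Rate on top 3: 0.4464. wasps: 0.156 < 0.4464 → exclude; stop.
Optimal diet: leafhoppers, small flies, moths — 3 of 5 types.

3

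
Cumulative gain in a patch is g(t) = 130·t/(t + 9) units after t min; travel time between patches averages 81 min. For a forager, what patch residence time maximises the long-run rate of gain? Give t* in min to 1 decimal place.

27.0 min

By the marginal value theorem, leave when the instantaneous gain rate g'(t) equals the habitat-wide average g(t)/(T + t).
g'(t) = 130·9/(t + 9)². Setting 130·9/(t+9)² = 130t/[(t+9)(81+t)] gives 9(81+t) = t(t+9), so t² = 9×81 = 729.
t* = √729 = 27 min.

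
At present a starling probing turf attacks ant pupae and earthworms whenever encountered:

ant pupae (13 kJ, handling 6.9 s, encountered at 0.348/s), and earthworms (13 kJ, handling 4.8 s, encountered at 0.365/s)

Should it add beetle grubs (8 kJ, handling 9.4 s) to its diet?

On ant pupae and earthworms alone, R = ΣλE/(1+Σλh) = 9.269/5.153 = 1.799 kJ/s.
beetle grubs: E/h = 8/9.4 = 0.8511 kJ/s.
0.8511 < 1.799, so adding beetle grubs would lower the average — exclude it.

No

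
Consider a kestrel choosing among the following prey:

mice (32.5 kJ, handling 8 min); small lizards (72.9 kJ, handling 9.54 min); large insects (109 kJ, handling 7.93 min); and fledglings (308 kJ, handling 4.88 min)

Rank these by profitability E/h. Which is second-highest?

In descending order of E/h:
fledglings: 308/4.88 = 63.1 kJ/min
large insects: 109/7.93 = 13.7 kJ/min
small lizards: 72.9/9.54 = 7.64 kJ/min
mice: 32.5/8 = 4.06 kJ/min

large insects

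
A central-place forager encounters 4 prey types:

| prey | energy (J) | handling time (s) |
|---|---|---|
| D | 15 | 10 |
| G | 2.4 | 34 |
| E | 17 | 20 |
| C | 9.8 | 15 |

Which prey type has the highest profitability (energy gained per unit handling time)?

D

Profitability E/h (J/s): D = 15/10 = 1.5, G = 2.4/34 = 0.0706, E = 17/20 = 0.85, C = 9.8/15 = 0.653.
Ranked: D > E > C > G.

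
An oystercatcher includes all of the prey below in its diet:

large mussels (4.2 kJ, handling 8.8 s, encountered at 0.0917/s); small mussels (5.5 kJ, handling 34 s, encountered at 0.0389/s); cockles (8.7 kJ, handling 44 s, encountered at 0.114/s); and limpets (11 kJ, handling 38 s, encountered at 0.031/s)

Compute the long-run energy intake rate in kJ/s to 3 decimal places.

0.207 kJ/s

R = (0.0917×4.2 + 0.0389×5.5 + 0.114×8.7 + 0.031×11) / (1 + 0.0917×8.8 + 0.0389×34 + 0.114×44 + 0.031×38) = 1.932/9.324 = 0.2072 kJ/s.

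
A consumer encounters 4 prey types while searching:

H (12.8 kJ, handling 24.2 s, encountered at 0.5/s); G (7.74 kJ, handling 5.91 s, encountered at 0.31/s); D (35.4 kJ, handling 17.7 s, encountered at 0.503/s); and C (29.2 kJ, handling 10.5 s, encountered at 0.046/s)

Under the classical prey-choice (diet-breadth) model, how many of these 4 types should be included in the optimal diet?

Profitabilities (E/h, kJ/s): C 2.78, D 2, G 1.31, H 0.529. Add prey in this order while the next type's profitability exceeds the intake rate on those already taken.
Rate on top 1: 0.9057. D: 2 > 0.9057 → include.
Rate on top 2: 1.844. G: 1.31 < 1.844 → exclude; stop.
Optimal diet: C, D — 2 of 4 types.

2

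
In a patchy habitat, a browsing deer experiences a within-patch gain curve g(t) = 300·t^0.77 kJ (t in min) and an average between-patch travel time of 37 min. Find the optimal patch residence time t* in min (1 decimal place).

Maximise g(t)/(T+t): set derivative to zero → g'(t)(T+t) = g(t).
g'(t) = 0.77·300·t^-0.23. Setting 0.77·300·t^-0.23 = 300·t^0.77/(37+t) gives 0.77(37+t) = t, so 0.23·t = 0.77×37.
t* = 0.77×37/0.23 = 123.9 min.

123.9 min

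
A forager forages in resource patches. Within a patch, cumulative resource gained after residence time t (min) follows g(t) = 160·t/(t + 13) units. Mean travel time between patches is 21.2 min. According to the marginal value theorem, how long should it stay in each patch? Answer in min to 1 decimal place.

By the marginal value theorem, leave when the instantaneous gain rate g'(t) equals the habitat-wide average g(t)/(T + t).
g'(t) = 160·13/(t + 13)². Setting 160·13/(t+13)² = 160t/[(t+13)(21.2+t)] gives 13(21.2+t) = t(t+13), so t² = 13×21.2 = 275.6.
t* = √275.6 = 16.6 min.

16.6 min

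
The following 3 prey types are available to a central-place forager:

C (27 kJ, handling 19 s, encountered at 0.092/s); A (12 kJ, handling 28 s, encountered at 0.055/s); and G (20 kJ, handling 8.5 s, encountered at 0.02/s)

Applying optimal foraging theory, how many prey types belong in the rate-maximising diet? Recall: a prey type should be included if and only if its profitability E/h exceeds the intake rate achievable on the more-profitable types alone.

E/h in descending order: G 2.35, C 1.42, A 0.429 kJ/s. The optimal diet is the largest prefix of this list for which every included type satisfies E_i/h_i > R on the types above it.
Rate on top 1: 0.3419. C: 1.42 > 0.3419 → include.
Rate on top 2: 0.9883. A: 0.429 < 0.9883 → exclude; stop.
Optimal diet: G, C — 2 of 3 types.

2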